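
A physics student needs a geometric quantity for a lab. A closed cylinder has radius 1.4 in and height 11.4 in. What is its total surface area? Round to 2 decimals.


Shape: closed cylinder
Radius r = 1.4 in, Height h = 11.4 in
Formula: SA = 2*pi*r^2 + 2*pi*r*h = 2*pi*r*(r + h)
r + h = 12.8
2 * r * (r + h) = 2 * 1.4 * 12.8 = 35.84
SA = 35.84 * pi
SA = 112.59
112.59 in^2


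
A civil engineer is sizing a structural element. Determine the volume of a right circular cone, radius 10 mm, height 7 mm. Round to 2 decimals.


Shape: cone
Radius r = 10 mm, Height h = 7 mm
Formula: V = (1/3) * pi * r^2 * h
r^2 = 100
pi * r^2 * h = pi * 100 * 7 = 700 * pi
V = 700 * pi / 3
V = 733.04
733.04 mm^3


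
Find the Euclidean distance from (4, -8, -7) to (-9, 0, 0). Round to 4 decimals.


3D distance between two points
P1 = (4, -8, -7), P2 = (-9, 0, 0)
Formula: d = sqrt((x2-x1)^2 + (y2-y1)^2 + (z2-z1)^2)
dx = -9 - 4 = -13
dy = 0 - -8 = 8
dz = 0 - -7 = 7
dx^2 + dy^2 + dz^2 = 169 + 64 + 49 = 282
d = sqrt(282)
d = 16.7929
16.7929 units


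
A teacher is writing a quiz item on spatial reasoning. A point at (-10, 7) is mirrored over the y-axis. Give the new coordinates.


Transformation: reflection
Original point: (-10, 7)
Rule for reflection over the y-axis: (x, y) -> (-x, y)
Apply: (-10, 7) -> (10, 7)
(10, 7)


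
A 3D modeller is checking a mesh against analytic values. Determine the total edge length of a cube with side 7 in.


Shape: cube
Side s = 7 in
A cube has 12 edges, all equal.
Formula: total edge length = 12 * s
Total = 12 * 7
Total = 84
84 in


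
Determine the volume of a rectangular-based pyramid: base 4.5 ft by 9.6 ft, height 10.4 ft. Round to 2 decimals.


Shape: rectangular pyramid
Base: 4.5 ft x 9.6 ft, Height h = 10.4 ft
Formula: V = (1/3) * base_area * h
base_area = 4.5 * 9.6 = 43.2
base_area * h = 43.2 * 10.4 = 449.28
V = 449.28 / 3
V = 149.76
149.76 ft^3


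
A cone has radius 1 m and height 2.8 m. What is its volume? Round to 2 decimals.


Shape: cone
Radius r = 1 m, Height h = 2.8 m
Formula: V = (1/3) * pi * r^2 * h
r^2 = 1
pi * r^2 * h = pi * 1 * 2.8 = 2.8 * pi
V = 2.8 * pi / 3
V = 2.93
2.93 m^3


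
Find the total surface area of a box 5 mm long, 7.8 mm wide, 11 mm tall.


Shape: rectangular prism
l = 5 mm, w = 7.8 mm, h = 11 mm
Formula: SA = 2(lw + lh + wh)
lw = 39, lh = 55, wh = 85.8
lw + lh + wh = 179.8
SA = 2 * 179.8
SA = 359.6
359.6 mm^2


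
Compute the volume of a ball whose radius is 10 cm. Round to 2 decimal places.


Shape: sphere
Radius r = 10 cm
Formula: V = (4/3) * pi * r^3
r^3 = 1000
(4/3) * 1000 = 1333.333333
V = 1333.333333 * pi
V = 4188.79
4188.79 cm^3


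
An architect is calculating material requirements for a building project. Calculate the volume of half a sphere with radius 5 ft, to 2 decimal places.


Shape: hemisphere (half of a sphere)
Radius r = 5 ft
Formula: V = (1/2) * (4/3) * pi * r^3 = (2/3) * pi * r^3
r^3 = 125
(2/3) * 125 = 83.333333
V = 83.333333 * pi
V = 261.8
261.8 ft^3


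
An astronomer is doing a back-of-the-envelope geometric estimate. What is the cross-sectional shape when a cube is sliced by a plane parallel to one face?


Solid: cube
Cutting plane: parallel to one face
Visualize the intersection of the plane with the solid's surface.
The boundary of the cut region is a square.
square


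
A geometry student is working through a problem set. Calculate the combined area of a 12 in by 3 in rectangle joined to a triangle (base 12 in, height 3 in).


Composite shape: rectangle + triangle
Rectangle area = 12 * 3 = 36
Triangle area = 0.5 * 12 * 3 = 18
Total = 36 + 18
Total = 54
54 in^2


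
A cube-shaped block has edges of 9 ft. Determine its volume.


Shape: cube
Side s = 9 ft
Formula: V = s^3
V = 9 * 9 * 9
V = 81 * 9
V = 729
729 ft^3


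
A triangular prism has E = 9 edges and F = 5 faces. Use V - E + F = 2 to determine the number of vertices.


Polyhedron: triangular prism
Euler's formula for convex polyhedra: V - E + F = 2
Given: E = 9 edges and F = 5 faces
Solve for V:
V = 2 + E - F = 2 + 9 - 5 = 6
6 vertices


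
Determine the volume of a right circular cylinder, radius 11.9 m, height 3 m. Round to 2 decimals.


Shape: cylinder
Radius r = 11.9 m, Height h = 3 m
Formula: V = pi * r^2 * h
r^2 = 141.61
V = pi * 141.61 * 3
V = 424.83 * pi
V = 1334.64
1334.64 m^3


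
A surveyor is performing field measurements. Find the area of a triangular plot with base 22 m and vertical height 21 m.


Shape: triangle
Base b = 22 m, Height h = 21 m
Formula: A = (1/2) * b * h
A = 0.5 * 22 * 21
A = 0.5 * 462
A = 231
231 m^2


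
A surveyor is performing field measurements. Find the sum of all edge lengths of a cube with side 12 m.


Shape: cube
Side s = 12 m
A cube has 12 edges, all equal.
Formula: total edge length = 12 * s
Total = 12 * 12
Total = 144
144 m


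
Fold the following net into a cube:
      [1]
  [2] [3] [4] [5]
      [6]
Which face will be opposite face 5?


Net: cross layout. Take square 3 as the base (bottom).
Fold the four squares in the horizontal row up around 3: 2 -> left, 4 -> right, 5 wraps to the top.
Fold 1 and 6 up from 3: 1 -> back, 6 -> front.
Opposite pairs are therefore: (1, 6), (2, 4), (3, 5).
Face 5 is opposite face 3.
face 3


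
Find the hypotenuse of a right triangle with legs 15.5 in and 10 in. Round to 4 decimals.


Shape: right triangle
Legs a = 15.5 in, b = 10 in
Formula: c = sqrt(a^2 + b^2)
a^2 = 240.25, b^2 = 100
a^2 + b^2 = 340.25
c = sqrt(340.25)
c = 18.4459
18.4459 in


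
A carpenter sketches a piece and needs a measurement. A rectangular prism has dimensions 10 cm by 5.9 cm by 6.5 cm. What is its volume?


Shape: rectangular prism
l = 10 cm, w = 5.9 cm, h = 6.5 cm
Formula: V = l * w * h
V = 10 * 5.9 * 6.5
V = 59 * 6.5
V = 383.5
383.5 cm^3


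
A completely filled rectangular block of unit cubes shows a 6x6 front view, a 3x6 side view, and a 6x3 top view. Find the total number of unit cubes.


Orthographic views of a solid rectangular block:
Front view 6 x 6 -> length = 6, height = 6
Side view 3 x 6 -> width = 3, height = 6 (consistent)
Top view 6 x 3 -> confirms length = 6, width = 3
The block is 6 x 3 x 6.
Total unit cubes = 6 * 3 * 6 = 108
108 unit cubes


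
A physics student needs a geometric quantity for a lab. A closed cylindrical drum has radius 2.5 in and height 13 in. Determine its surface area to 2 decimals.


Shape: closed cylinder
Radius r = 2.5 in, Height h = 13 in
Formula: SA = 2*pi*r^2 + 2*pi*r*h = 2*pi*r*(r + h)
r + h = 15.5
2 * r * (r + h) = 2 * 2.5 * 15.5 = 77.5
SA = 77.5 * pi
SA = 243.47
243.47 in^2


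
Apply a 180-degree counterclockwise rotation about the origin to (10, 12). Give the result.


Transformation: rotation about the origin
Original point: (10, 12)
Rule for 180 deg: (x, y) -> (-x, -y)
Apply: (10, 12) -> (-10, -12)
(-10, -12)


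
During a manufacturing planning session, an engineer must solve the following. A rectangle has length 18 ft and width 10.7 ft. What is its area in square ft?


Shape: rectangle
Length l = 18 ft, Width w = 10.7 ft
Formula: A = l * w
A = 18 * 10.7
A = 192.6
192.6 ft^2


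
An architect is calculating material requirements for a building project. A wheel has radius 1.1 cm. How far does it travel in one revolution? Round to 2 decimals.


Shape: circle
Radius r = 1.1 cm
Formula: C = 2 * pi * r
C = 2 * pi * 1.1
C = 2.2 * pi
C = 6.91
6.91 cm


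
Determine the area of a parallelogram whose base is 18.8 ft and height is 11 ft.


Shape: parallelogram
Base b = 18.8 ft, Height h = 11 ft
Formula: A = b * h
A = 18.8 * 11
A = 206.8
206.8 ft^2


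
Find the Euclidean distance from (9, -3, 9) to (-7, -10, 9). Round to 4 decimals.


3D distance between two points
P1 = (9, -3, 9), P2 = (-7, -10, 9)
Formula: d = sqrt((x2-x1)^2 + (y2-y1)^2 + (z2-z1)^2)
dx = -7 - 9 = -16
dy = -10 - -3 = -7
dz = 9 - 9 = 0
dx^2 + dy^2 + dz^2 = 256 + 49 + 0 = 305
d = sqrt(305)
d = 17.4642
17.4642 units


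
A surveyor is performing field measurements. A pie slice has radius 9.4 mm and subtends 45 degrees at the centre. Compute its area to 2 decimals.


Shape: circular sector
Radius r = 9.4 mm, Angle = 45 degrees
Formula: A = (angle/360) * pi * r^2
r^2 = 88.36
Fraction of circle = 45/360
A = (45/360) * pi * 88.36
A = 11.045 * pi
A = 34.7
34.7 mm^2


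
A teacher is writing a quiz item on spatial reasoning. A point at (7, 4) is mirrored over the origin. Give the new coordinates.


Transformation: reflection
Original point: (7, 4)
Rule for reflection through the origin: (x, y) -> (-x, -y)
Apply: (7, 4) -> (-7, -4)
(-7, -4)


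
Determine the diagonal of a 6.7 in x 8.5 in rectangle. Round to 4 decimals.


Shape: rectangle (diagonal via Pythagoras)
Sides: 6.7 in and 8.5 in
Formula: d = sqrt(l^2 + w^2)
l^2 = 44.89, w^2 = 72.25
l^2 + w^2 = 117.14
d = sqrt(117.14)
d = 10.8231
10.8231 in


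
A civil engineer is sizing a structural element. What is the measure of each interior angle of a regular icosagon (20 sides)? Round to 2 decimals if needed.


Shape: regular icosagon (20 sides)
Formula: interior angle = (n - 2) * 180 / n
(n - 2) = 18
(n - 2) * 180 = 3240
angle = 3240 / 20
angle = 162
162 degrees


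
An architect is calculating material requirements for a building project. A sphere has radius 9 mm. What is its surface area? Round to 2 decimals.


Shape: sphere
Radius r = 9 mm
Formula: SA = 4 * pi * r^2
r^2 = 81
SA = 4 * pi * 81
SA = 324 * pi
SA = 1017.88
1017.88 mm^2


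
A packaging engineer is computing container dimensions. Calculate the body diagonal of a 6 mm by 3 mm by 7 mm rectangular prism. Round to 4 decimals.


Shape: rectangular box (space diagonal)
l = 6 mm, w = 3 mm, h = 7 mm
Visualize: the diagonal of the base, then a right triangle with that diagonal and the height.
Formula: d = sqrt(l^2 + w^2 + h^2)
l^2 + w^2 + h^2 = 36 + 9 + 49 = 94
d = sqrt(94)
d = 9.6954
9.6954 mm


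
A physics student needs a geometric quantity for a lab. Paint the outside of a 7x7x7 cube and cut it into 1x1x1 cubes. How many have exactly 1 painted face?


Large cube: 7 x 7 x 7, cut into unit cubes.
n = 7, so n - 2 = 5
Cubes with 1 painted face lie in the interior of each face.
A cube has 6 faces; each contributes (n - 2)^2 = 25 such cubes.
Count = 6 * 25 = 150
150 unit cubes


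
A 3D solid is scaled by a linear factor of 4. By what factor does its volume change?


Linear scale factor k = 4
Rule: under a linear scaling by k, volumes scale by k^3.
k^3 = 4 * 4 * 4
k^3 = 16 * 4
k^3 = 64
Volume scales by a factor of 64.
64 (dimensionless)


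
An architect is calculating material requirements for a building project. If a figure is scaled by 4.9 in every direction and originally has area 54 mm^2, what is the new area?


Linear scale factor k = 4.9
Original area = 54 mm^2
Rule: under a linear scaling by k, areas scale by k^2.
k^2 = 4.9^2 = 24.01
New area = 54 * 24.01
New area = 1296.54
1296.54 mm^2


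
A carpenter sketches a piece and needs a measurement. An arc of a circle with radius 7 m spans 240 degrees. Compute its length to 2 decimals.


Shape: circular arc
Radius r = 7 m, Angle = 240 degrees
Formula: L = (angle/360) * 2 * pi * r
2 * pi * r = 14 * pi
L = (240/360) * 14 * pi
L = 9.333333 * pi
L = 29.32
29.32 m


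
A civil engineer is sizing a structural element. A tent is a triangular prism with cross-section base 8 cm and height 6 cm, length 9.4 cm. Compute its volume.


Shape: triangular prism
Triangle base = 8 cm, triangle height = 6 cm, prism length L = 9.4 cm
Formula: V = (1/2 * b * h_tri) * L
Cross-section area = 0.5 * 8 * 6 = 24
V = 24 * 9.4
V = 225.6
225.6 cm^3


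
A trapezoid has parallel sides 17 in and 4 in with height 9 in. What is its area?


Shape: trapezoid
Parallel sides a = 17 in, b = 4 in; Height h = 9 in
Formula: A = (a + b) * h / 2
a + b = 17 + 4 = 21
A = 21 * 9 / 2
A = 189 / 2
A = 94.5
94.5 in^2


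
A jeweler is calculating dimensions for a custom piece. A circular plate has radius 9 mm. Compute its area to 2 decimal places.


Shape: circle
Radius r = 9 mm
Formula: A = pi * r^2
r^2 = 9^2 = 81
A = pi * 81
A = 254.47
254.47 mm^2


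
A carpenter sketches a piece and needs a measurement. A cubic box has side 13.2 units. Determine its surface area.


Shape: cube
Side s = 13.2 units
A cube has 6 square faces.
Formula: SA = 6 * s^2
s^2 = 174.24
SA = 6 * 174.24
SA = 1045.44
1045.44 units^2


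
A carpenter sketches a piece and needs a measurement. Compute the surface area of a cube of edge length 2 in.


Shape: cube
Side s = 2 in
A cube has 6 square faces.
Formula: SA = 6 * s^2
s^2 = 4
SA = 6 * 4
SA = 24
24 in^2


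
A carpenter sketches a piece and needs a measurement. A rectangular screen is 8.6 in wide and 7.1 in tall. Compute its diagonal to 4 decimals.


Shape: rectangle (diagonal via Pythagoras)
Sides: 8.6 in and 7.1 in
Formula: d = sqrt(l^2 + w^2)
l^2 = 73.96, w^2 = 50.41
l^2 + w^2 = 124.37
d = sqrt(124.37)
d = 11.1521
11.1521 in


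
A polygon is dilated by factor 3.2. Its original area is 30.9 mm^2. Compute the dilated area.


Linear scale factor k = 3.2
Original area = 30.9 mm^2
Rule: under a linear scaling by k, areas scale by k^2.
k^2 = 3.2^2 = 10.24
New area = 30.9 * 10.24
New area = 316.416
316.416 mm^2


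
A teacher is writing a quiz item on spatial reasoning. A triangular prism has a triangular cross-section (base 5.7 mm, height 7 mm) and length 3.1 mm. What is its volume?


Shape: triangular prism
Triangle base = 5.7 mm, triangle height = 7 mm, prism length L = 3.1 mm
Formula: V = (1/2 * b * h_tri) * L
Cross-section area = 0.5 * 5.7 * 7 = 19.95
V = 19.95 * 3.1
V = 61.845
61.845 mm^3


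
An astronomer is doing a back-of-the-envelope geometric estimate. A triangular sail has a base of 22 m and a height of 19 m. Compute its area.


Shape: triangle
Base b = 22 m, Height h = 19 m
Formula: A = (1/2) * b * h
A = 0.5 * 22 * 19
A = 0.5 * 418
A = 209
209 m^2


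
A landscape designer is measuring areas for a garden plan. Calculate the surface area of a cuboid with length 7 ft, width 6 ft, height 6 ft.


Shape: rectangular prism
l = 7 ft, w = 6 ft, h = 6 ft
Formula: SA = 2(lw + lh + wh)
lw = 42, lh = 42, wh = 36
lw + lh + wh = 120
SA = 2 * 120
SA = 240
240 ft^2


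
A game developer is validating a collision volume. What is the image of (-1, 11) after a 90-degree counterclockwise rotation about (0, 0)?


Transformation: rotation about the origin
Original point: (-1, 11)
Rule for 90 deg counterclockwise: (x, y) -> (-y, x)
Apply: (-1, 11) -> (-11, -1)
(-11, -1)


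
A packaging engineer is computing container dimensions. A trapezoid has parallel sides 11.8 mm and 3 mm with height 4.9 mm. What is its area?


Shape: trapezoid
Parallel sides a = 11.8 mm, b = 3 mm; Height h = 4.9 mm
Formula: A = (a + b) * h / 2
a + b = 11.8 + 3 = 14.8
A = 14.8 * 4.9 / 2
A = 72.52 / 2
A = 36.26
36.26 mm^2


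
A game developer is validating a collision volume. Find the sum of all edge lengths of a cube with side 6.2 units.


Shape: cube
Side s = 6.2 units
A cube has 12 edges, all equal.
Formula: total edge length = 12 * s
Total = 12 * 6.2
Total = 74.4
74.4 units


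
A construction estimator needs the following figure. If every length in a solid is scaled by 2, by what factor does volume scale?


Linear scale factor k = 2
Rule: under a linear scaling by k, volumes scale by k^3.
k^3 = 2 * 2 * 2
k^3 = 4 * 2
k^3 = 8
Volume scales by a factor of 8.
8 (dimensionless)


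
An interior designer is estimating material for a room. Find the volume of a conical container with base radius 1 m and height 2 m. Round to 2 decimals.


Shape: cone
Radius r = 1 m, Height h = 2 m
Formula: V = (1/3) * pi * r^2 * h
r^2 = 1
pi * r^2 * h = pi * 1 * 2 = 2 * pi
V = 2 * pi / 3
V = 2.09
2.09 m^3


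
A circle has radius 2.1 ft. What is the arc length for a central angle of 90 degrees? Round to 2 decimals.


Shape: circular arc
Radius r = 2.1 ft, Angle = 90 degrees
Formula: L = (angle/360) * 2 * pi * r
2 * pi * r = 4.2 * pi
L = (90/360) * 4.2 * pi
L = 1.05 * pi
L = 3.3
3.3 ft


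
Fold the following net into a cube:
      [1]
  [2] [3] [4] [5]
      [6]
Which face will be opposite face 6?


Net: cross layout. Take square 3 as the base (bottom).
Fold the four squares in the horizontal row up around 3: 2 -> left, 4 -> right, 5 wraps to the top.
Fold 1 and 6 up from 3: 1 -> back, 6 -> front.
Opposite pairs are therefore: (1, 6), (2, 4), (3, 5).
Face 6 is opposite face 1.
face 1


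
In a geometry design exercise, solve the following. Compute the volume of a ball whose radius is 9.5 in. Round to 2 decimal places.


Shape: sphere
Radius r = 9.5 in
Formula: V = (4/3) * pi * r^3
r^3 = 857.375
(4/3) * 857.375 = 1143.166667
V = 1143.166667 * pi
V = 3591.36
3591.36 in^3


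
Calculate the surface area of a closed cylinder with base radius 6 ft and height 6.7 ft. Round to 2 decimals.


Shape: closed cylinder
Radius r = 6 ft, Height h = 6.7 ft
Formula: SA = 2*pi*r^2 + 2*pi*r*h = 2*pi*r*(r + h)
r + h = 12.7
2 * r * (r + h) = 2 * 6 * 12.7 = 152.4
SA = 152.4 * pi
SA = 478.78
478.78 ft^2


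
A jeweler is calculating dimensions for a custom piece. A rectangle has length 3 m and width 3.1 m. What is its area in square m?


Shape: rectangle
Length l = 3 m, Width w = 3.1 m
Formula: A = l * w
A = 3 * 3.1
A = 9.3
9.3 m^2


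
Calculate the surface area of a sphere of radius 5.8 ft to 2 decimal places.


Shape: sphere
Radius r = 5.8 ft
Formula: SA = 4 * pi * r^2
r^2 = 33.64
SA = 4 * pi * 33.64
SA = 134.56 * pi
SA = 422.73
422.73 ft^2


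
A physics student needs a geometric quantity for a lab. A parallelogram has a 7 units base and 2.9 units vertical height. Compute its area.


Shape: parallelogram
Base b = 7 units, Height h = 2.9 units
Formula: A = b * h
A = 7 * 2.9
A = 20.3
20.3 units^2


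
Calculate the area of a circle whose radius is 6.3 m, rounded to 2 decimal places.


Shape: circle
Radius r = 6.3 m
Formula: A = pi * r^2
r^2 = 6.3^2 = 39.69
A = pi * 39.69
A = 124.69
124.69 m^2


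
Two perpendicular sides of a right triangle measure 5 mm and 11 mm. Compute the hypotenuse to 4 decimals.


Shape: right triangle
Legs a = 5 mm, b = 11 mm
Formula: c = sqrt(a^2 + b^2)
a^2 = 25, b^2 = 121
a^2 + b^2 = 146
c = sqrt(146)
c = 12.083
12.083 mm


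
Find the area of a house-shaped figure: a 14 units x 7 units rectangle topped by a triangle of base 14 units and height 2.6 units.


Composite shape: rectangle + triangle
Rectangle area = 14 * 7 = 98
Triangle area = 0.5 * 14 * 2.6 = 18.2
Total = 98 + 18.2
Total = 116.2
116.2 units^2


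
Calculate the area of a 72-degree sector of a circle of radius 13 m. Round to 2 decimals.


Shape: circular sector
Radius r = 13 m, Angle = 72 degrees
Formula: A = (angle/360) * pi * r^2
r^2 = 169
Fraction of circle = 72/360
A = (72/360) * pi * 169
A = 33.8 * pi
A = 106.19
106.19 m^2


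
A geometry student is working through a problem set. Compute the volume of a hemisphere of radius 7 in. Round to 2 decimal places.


Shape: hemisphere (half of a sphere)
Radius r = 7 in
Formula: V = (1/2) * (4/3) * pi * r^3 = (2/3) * pi * r^3
r^3 = 343
(2/3) * 343 = 228.666667
V = 228.666667 * pi
V = 718.38
718.38 in^3


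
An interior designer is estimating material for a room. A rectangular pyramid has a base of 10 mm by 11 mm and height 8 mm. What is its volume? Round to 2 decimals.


Shape: rectangular pyramid
Base: 10 mm x 11 mm, Height h = 8 mm
Formula: V = (1/3) * base_area * h
base_area = 10 * 11 = 110
base_area * h = 110 * 8 = 880
V = 880 / 3
V = 293.33
293.33 mm^3


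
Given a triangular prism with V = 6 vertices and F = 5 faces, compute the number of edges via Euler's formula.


Polyhedron: triangular prism
Euler's formula for convex polyhedra: V - E + F = 2
Given: V = 6 vertices and F = 5 faces
Solve for E:
E = V + F - 2 = 6 + 5 - 2 = 9
9 edges


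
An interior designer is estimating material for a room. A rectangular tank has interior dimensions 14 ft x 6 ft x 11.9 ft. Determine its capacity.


Shape: rectangular prism
l = 14 ft, w = 6 ft, h = 11.9 ft
Formula: V = l * w * h
V = 14 * 6 * 11.9
V = 84 * 11.9
V = 999.6
999.6 ft^3


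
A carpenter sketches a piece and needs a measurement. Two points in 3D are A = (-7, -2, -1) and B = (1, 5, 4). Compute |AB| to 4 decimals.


3D distance between two points
P1 = (-7, -2, -1), P2 = (1, 5, 4)
Formula: d = sqrt((x2-x1)^2 + (y2-y1)^2 + (z2-z1)^2)
dx = 1 - -7 = 8
dy = 5 - -2 = 7
dz = 4 - -1 = 5
dx^2 + dy^2 + dz^2 = 64 + 49 + 25 = 138
d = sqrt(138)
d = 11.7473
11.7473 units


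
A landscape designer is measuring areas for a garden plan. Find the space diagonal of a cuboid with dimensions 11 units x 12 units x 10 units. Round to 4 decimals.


Shape: rectangular box (space diagonal)
l = 11 units, w = 12 units, h = 10 units
Visualize: the diagonal of the base, then a right triangle with that diagonal and the height.
Formula: d = sqrt(l^2 + w^2 + h^2)
l^2 + w^2 + h^2 = 121 + 144 + 100 = 365
d = sqrt(365)
d = 19.105
19.105 units


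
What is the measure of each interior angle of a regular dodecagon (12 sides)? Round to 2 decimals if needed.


Shape: regular dodecagon (12 sides)
Formula: interior angle = (n - 2) * 180 / n
(n - 2) = 10
(n - 2) * 180 = 1800
angle = 1800 / 12
angle = 150
150 degrees


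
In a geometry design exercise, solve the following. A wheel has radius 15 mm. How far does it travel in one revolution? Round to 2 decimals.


Shape: circle
Radius r = 15 mm
Formula: C = 2 * pi * r
C = 2 * pi * 15
C = 30 * pi
C = 94.25
94.25 mm


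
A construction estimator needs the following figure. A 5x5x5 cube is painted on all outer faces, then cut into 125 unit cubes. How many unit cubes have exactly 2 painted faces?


Large cube: 5 x 5 x 5, cut into unit cubes.
n = 5, so n - 2 = 3
Cubes with 2 painted faces lie along the edges, excluding corners.
A cube has 12 edges; each contributes (n - 2) = 3 such cubes.
Count = 12 * 3 = 36
36 unit cubes


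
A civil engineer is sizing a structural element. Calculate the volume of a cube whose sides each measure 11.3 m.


Shape: cube
Side s = 11.3 m
Formula: V = s^3
V = 11.3 * 11.3 * 11.3
V = 127.69 * 11.3
V = 1442.897
1442.897 m^3


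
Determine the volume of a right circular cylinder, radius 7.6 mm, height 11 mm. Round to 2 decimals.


Shape: cylinder
Radius r = 7.6 mm, Height h = 11 mm
Formula: V = pi * r^2 * h
r^2 = 57.76
V = pi * 57.76 * 11
V = 635.36 * pi
V = 1996.04
1996.04 mm^3


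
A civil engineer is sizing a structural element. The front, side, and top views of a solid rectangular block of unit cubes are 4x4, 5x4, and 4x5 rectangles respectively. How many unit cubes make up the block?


Orthographic views of a solid rectangular block:
Front view 4 x 4 -> length = 4, height = 4
Side view 5 x 4 -> width = 5, height = 4 (consistent)
Top view 4 x 5 -> confirms length = 4, width = 5
The block is 4 x 5 x 4.
Total unit cubes = 4 * 5 * 4 = 80
80 unit cubes


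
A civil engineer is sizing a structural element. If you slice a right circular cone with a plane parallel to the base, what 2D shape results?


Solid: right circular cone
Cutting plane: parallel to the base
Visualize the intersection of the plane with the solid's surface.
The boundary of the cut region is a circle.
circle


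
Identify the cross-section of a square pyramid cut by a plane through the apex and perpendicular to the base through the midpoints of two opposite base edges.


Solid: square pyramid
Cutting plane: through the apex and perpendicular to the base through the midpoints of two opposite base edges
Visualize the intersection of the plane with the solid's surface.
The boundary of the cut region is a isosceles triangle.
isosceles triangle


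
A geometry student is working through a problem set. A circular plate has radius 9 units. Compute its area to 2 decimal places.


Shape: circle
Radius r = 9 units
Formula: A = pi * r^2
r^2 = 9^2 = 81
A = pi * 81
A = 254.47
254.47 units^2


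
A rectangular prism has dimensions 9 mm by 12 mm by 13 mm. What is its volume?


Shape: rectangular prism
l = 9 mm, w = 12 mm, h = 13 mm
Formula: V = l * w * h
V = 9 * 12 * 13
V = 108 * 13
V = 1404
1404 mm^3


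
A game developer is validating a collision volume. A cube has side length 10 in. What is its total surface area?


Shape: cube
Side s = 10 in
A cube has 6 square faces.
Formula: SA = 6 * s^2
s^2 = 100
SA = 6 * 100
SA = 600
600 in^2


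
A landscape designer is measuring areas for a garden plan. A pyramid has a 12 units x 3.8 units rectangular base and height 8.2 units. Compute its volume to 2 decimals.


Shape: rectangular pyramid
Base: 12 units x 3.8 units, Height h = 8.2 units
Formula: V = (1/3) * base_area * h
base_area = 12 * 3.8 = 45.6
base_area * h = 45.6 * 8.2 = 373.92
V = 373.92 / 3
V = 124.64
124.64 units^3


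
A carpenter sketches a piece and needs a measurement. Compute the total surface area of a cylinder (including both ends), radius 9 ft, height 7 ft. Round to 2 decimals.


Shape: closed cylinder
Radius r = 9 ft, Height h = 7 ft
Formula: SA = 2*pi*r^2 + 2*pi*r*h = 2*pi*r*(r + h)
r + h = 16
2 * r * (r + h) = 2 * 9 * 16 = 288
SA = 288 * pi
SA = 904.78
904.78 ft^2


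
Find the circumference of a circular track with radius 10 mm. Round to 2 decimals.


Shape: circle
Radius r = 10 mm
Formula: C = 2 * pi * r
C = 2 * pi * 10
C = 20 * pi
C = 62.83
62.83 mm


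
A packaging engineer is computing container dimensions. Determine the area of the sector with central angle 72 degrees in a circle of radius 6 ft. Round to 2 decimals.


Shape: circular sector
Radius r = 6 ft, Angle = 72 degrees
Formula: A = (angle/360) * pi * r^2
r^2 = 36
Fraction of circle = 72/360
A = (72/360) * pi * 36
A = 7.2 * pi
A = 22.62
22.62 ft^2


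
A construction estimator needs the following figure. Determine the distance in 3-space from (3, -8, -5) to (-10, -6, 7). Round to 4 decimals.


3D distance between two points
P1 = (3, -8, -5), P2 = (-10, -6, 7)
Formula: d = sqrt((x2-x1)^2 + (y2-y1)^2 + (z2-z1)^2)
dx = -10 - 3 = -13
dy = -6 - -8 = 2
dz = 7 - -5 = 12
dx^2 + dy^2 + dz^2 = 169 + 4 + 144 = 317
d = sqrt(317)
d = 17.8045
17.8045 units


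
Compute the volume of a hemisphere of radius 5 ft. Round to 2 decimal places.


Shape: hemisphere (half of a sphere)
Radius r = 5 ft
Formula: V = (1/2) * (4/3) * pi * r^3 = (2/3) * pi * r^3
r^3 = 125
(2/3) * 125 = 83.333333
V = 83.333333 * pi
V = 261.8
261.8 ft^3


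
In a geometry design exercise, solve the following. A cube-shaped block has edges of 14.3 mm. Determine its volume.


Shape: cube
Side s = 14.3 mm
Formula: V = s^3
V = 14.3 * 14.3 * 14.3
V = 204.49 * 14.3
V = 2924.207
2924.207 mm^3


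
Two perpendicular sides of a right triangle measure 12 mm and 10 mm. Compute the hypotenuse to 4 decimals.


Shape: right triangle
Legs a = 12 mm, b = 10 mm
Formula: c = sqrt(a^2 + b^2)
a^2 = 144, b^2 = 100
a^2 + b^2 = 244
c = sqrt(244)
c = 15.6205
15.6205 mm


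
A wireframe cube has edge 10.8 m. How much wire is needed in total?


Shape: cube
Side s = 10.8 m
A cube has 12 edges, all equal.
Formula: total edge length = 12 * s
Total = 12 * 10.8
Total = 129.6
129.6 m


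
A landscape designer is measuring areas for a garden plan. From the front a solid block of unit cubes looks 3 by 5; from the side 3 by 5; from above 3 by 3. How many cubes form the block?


Orthographic views of a solid rectangular block:
Front view 3 x 5 -> length = 3, height = 5
Side view 3 x 5 -> width = 3, height = 5 (consistent)
Top view 3 x 3 -> confirms length = 3, width = 3
The block is 3 x 3 x 5.
Total unit cubes = 3 * 3 * 5 = 45
45 unit cubes


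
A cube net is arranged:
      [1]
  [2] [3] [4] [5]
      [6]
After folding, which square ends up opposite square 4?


Net: cross layout. Take square 3 as the base (bottom).
Fold the four squares in the horizontal row up around 3: 2 -> left, 4 -> right, 5 wraps to the top.
Fold 1 and 6 up from 3: 1 -> back, 6 -> front.
Opposite pairs are therefore: (1, 6), (2, 4), (3, 5).
Face 4 is opposite face 2.
face 2


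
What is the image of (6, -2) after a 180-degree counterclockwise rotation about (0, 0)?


Transformation: rotation about the origin
Original point: (6, -2)
Rule for 180 deg: (x, y) -> (-x, -y)
Apply: (6, -2) -> (-6, 2)
(-6, 2)


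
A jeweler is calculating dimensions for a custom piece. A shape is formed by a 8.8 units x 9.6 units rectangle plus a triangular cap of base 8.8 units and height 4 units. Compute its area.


Composite shape: rectangle + triangle
Rectangle area = 8.8 * 9.6 = 84.48
Triangle area = 0.5 * 8.8 * 4 = 17.6
Total = 84.48 + 17.6
Total = 102.08
102.08 units^2


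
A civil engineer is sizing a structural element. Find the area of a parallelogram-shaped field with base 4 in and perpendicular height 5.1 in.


Shape: parallelogram
Base b = 4 in, Height h = 5.1 in
Formula: A = b * h
A = 4 * 5.1
A = 20.4
20.4 in^2


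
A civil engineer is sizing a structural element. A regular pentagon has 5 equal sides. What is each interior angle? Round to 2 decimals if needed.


Shape: regular pentagon (5 sides)
Formula: interior angle = (n - 2) * 180 / n
(n - 2) = 3
(n - 2) * 180 = 540
angle = 540 / 5
angle = 108
108 degrees


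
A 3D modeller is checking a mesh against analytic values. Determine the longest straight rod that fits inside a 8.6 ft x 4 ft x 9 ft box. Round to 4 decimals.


Shape: rectangular box (space diagonal)
l = 8.6 ft, w = 4 ft, h = 9 ft
Visualize: the diagonal of the base, then a right triangle with that diagonal and the height.
Formula: d = sqrt(l^2 + w^2 + h^2)
l^2 + w^2 + h^2 = 73.96 + 16 + 81 = 170.96
d = sqrt(170.96)
d = 13.0752
13.0752 ft


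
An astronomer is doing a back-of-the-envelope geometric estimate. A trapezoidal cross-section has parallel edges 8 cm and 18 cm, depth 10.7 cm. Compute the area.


Shape: trapezoid
Parallel sides a = 8 cm, b = 18 cm; Height h = 10.7 cm
Formula: A = (a + b) * h / 2
a + b = 8 + 18 = 26
A = 26 * 10.7 / 2
A = 278.2 / 2
A = 139.1
139.1 cm^2


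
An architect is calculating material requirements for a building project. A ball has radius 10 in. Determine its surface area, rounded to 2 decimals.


Shape: sphere
Radius r = 10 in
Formula: SA = 4 * pi * r^2
r^2 = 100
SA = 4 * pi * 100
SA = 400 * pi
SA = 1256.64
1256.64 in^2


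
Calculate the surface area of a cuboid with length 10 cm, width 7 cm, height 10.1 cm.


Shape: rectangular prism
l = 10 cm, w = 7 cm, h = 10.1 cm
Formula: SA = 2(lw + lh + wh)
lw = 70, lh = 101, wh = 70.7
lw + lh + wh = 241.7
SA = 2 * 241.7
SA = 483.4
483.4 cm^2


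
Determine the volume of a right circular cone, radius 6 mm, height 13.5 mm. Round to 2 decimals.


Shape: cone
Radius r = 6 mm, Height h = 13.5 mm
Formula: V = (1/3) * pi * r^2 * h
r^2 = 36
pi * r^2 * h = pi * 36 * 13.5 = 486 * pi
V = 486 * pi / 3
V = 508.94
508.94 mm^3


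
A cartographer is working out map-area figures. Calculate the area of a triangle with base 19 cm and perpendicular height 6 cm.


Shape: triangle
Base b = 19 cm, Height h = 6 cm
Formula: A = (1/2) * b * h
A = 0.5 * 19 * 6
A = 0.5 * 114
A = 57
57 cm^2


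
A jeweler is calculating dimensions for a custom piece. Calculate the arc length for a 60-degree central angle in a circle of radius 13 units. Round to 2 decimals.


Shape: circular arc
Radius r = 13 units, Angle = 60 degrees
Formula: L = (angle/360) * 2 * pi * r
2 * pi * r = 26 * pi
L = (60/360) * 26 * pi
L = 4.333333 * pi
L = 13.61
13.61 units


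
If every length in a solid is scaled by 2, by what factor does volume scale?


Linear scale factor k = 2
Rule: under a linear scaling by k, volumes scale by k^3.
k^3 = 2 * 2 * 2
k^3 = 4 * 2
k^3 = 8
Volume scales by a factor of 8.
8 (dimensionless)


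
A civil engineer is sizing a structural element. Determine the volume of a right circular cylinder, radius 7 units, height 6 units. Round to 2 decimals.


Shape: cylinder
Radius r = 7 units, Height h = 6 units
Formula: V = pi * r^2 * h
r^2 = 49
V = pi * 49 * 6
V = 294 * pi
V = 923.63
923.63 units^3


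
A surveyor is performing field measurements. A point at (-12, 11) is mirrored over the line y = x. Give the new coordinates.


Transformation: reflection
Original point: (-12, 11)
Rule for reflection over y = x: (x, y) -> (y, x)
Apply: (-12, 11) -> (11, -12)
(11, -12)


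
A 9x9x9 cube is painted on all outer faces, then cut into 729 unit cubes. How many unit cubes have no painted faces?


Large cube: 9 x 9 x 9, cut into unit cubes.
n = 9, so n - 2 = 7
Unpainted cubes form the interior (n - 2)^3 block.
(n - 2)^3 = 7^3 = 343
343 unit cubes


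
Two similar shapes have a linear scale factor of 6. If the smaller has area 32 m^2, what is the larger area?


Linear scale factor k = 6
Original area = 32 m^2
Rule: under a linear scaling by k, areas scale by k^2.
k^2 = 6^2 = 36
New area = 32 * 36
New area = 1152
1152 m^2


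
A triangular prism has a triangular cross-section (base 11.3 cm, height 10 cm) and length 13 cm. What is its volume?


Shape: triangular prism
Triangle base = 11.3 cm, triangle height = 10 cm, prism length L = 13 cm
Formula: V = (1/2 * b * h_tri) * L
Cross-section area = 0.5 * 11.3 * 10 = 56.5
V = 56.5 * 13
V = 734.5
734.5 cm^3


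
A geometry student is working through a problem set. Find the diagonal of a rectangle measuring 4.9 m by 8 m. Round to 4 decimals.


Shape: rectangle (diagonal via Pythagoras)
Sides: 4.9 m and 8 m
Formula: d = sqrt(l^2 + w^2)
l^2 = 24.01, w^2 = 64
l^2 + w^2 = 88.01
d = sqrt(88.01)
d = 9.3814
9.3814 m


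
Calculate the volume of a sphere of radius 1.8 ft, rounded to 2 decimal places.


Shape: sphere
Radius r = 1.8 ft
Formula: V = (4/3) * pi * r^3
r^3 = 5.832
(4/3) * 5.832 = 7.776
V = 7.776 * pi
V = 24.43
24.43 ft^3


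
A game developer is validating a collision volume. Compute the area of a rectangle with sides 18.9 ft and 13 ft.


Shape: rectangle
Length l = 18.9 ft, Width w = 13 ft
Formula: A = l * w
A = 18.9 * 13
A = 245.7
245.7 ft^2


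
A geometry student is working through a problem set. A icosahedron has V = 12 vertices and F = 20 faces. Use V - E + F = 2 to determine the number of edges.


Polyhedron: icosahedron
Euler's formula for convex polyhedra: V - E + F = 2
Given: V = 12 vertices and F = 20 faces
Solve for E:
E = V + F - 2 = 12 + 20 - 2 = 30
30 edges


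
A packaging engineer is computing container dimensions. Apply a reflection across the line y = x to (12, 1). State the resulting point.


Transformation: reflection
Original point: (12, 1)
Rule for reflection over y = x: (x, y) -> (y, x)
Apply: (12, 1) -> (1, 12)
(1, 12)


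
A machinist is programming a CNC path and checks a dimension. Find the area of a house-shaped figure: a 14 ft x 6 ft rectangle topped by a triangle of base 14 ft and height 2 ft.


Composite shape: rectangle + triangle
Rectangle area = 14 * 6 = 84
Triangle area = 0.5 * 14 * 2 = 14
Total = 84 + 14
Total = 98
98 ft^2


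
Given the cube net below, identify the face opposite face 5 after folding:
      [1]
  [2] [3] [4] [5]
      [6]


Net: cross layout. Take square 3 as the base (bottom).
Fold the four squares in the horizontal row up around 3: 2 -> left, 4 -> right, 5 wraps to the top.
Fold 1 and 6 up from 3: 1 -> back, 6 -> front.
Opposite pairs are therefore: (1, 6), (2, 4), (3, 5).
Face 5 is opposite face 3.
face 3


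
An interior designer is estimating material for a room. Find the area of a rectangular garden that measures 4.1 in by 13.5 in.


Shape: rectangle
Length l = 4.1 in, Width w = 13.5 in
Formula: A = l * w
A = 4.1 * 13.5
A = 55.35
55.35 in^2


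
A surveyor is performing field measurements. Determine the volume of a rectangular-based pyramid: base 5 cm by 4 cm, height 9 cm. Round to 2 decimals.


Shape: rectangular pyramid
Base: 5 cm x 4 cm, Height h = 9 cm
Formula: V = (1/3) * base_area * h
base_area = 5 * 4 = 20
base_area * h = 20 * 9 = 180
V = 180 / 3
V = 60
60 cm^3


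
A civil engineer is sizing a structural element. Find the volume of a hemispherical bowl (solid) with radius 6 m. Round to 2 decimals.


Shape: hemisphere (half of a sphere)
Radius r = 6 m
Formula: V = (1/2) * (4/3) * pi * r^3 = (2/3) * pi * r^3
r^3 = 216
(2/3) * 216 = 144
V = 144 * pi
V = 452.39
452.39 m^3


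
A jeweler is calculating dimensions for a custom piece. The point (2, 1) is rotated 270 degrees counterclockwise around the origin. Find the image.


Transformation: rotation about the origin
Original point: (2, 1)
Rule for 270 deg counterclockwise: (x, y) -> (y, -x)
Apply: (2, 1) -> (1, -2)
(1, -2)


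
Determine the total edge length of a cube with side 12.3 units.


Shape: cube
Side s = 12.3 units
A cube has 12 edges, all equal.
Formula: total edge length = 12 * s
Total = 12 * 12.3
Total = 147.6
147.6 units


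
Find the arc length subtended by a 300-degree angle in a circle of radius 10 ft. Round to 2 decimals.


Shape: circular arc
Radius r = 10 ft, Angle = 300 degrees
Formula: L = (angle/360) * 2 * pi * r
2 * pi * r = 20 * pi
L = (300/360) * 20 * pi
L = 16.666667 * pi
L = 52.36
52.36 ft


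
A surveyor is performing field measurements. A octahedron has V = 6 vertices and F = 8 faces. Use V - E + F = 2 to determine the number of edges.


Polyhedron: octahedron
Euler's formula for convex polyhedra: V - E + F = 2
Given: V = 6 vertices and F = 8 faces
Solve for E:
E = V + F - 2 = 6 + 8 - 2 = 12
12 edges


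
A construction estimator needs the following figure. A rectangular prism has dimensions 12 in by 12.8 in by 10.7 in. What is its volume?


Shape: rectangular prism
l = 12 in, w = 12.8 in, h = 10.7 in
Formula: V = l * w * h
V = 12 * 12.8 * 10.7
V = 153.6 * 10.7
V = 1643.52
1643.52 in^3


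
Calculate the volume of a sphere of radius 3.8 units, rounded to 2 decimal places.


Shape: sphere
Radius r = 3.8 units
Formula: V = (4/3) * pi * r^3
r^3 = 54.872
(4/3) * 54.872 = 73.162667
V = 73.162667 * pi
V = 229.85
229.85 units^3


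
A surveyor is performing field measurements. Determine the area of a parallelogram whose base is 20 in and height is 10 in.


Shape: parallelogram
Base b = 20 in, Height h = 10 in
Formula: A = b * h
A = 20 * 10
A = 200
200 in^2


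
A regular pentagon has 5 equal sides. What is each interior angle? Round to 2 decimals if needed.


Shape: regular pentagon (5 sides)
Formula: interior angle = (n - 2) * 180 / n
(n - 2) = 3
(n - 2) * 180 = 540
angle = 540 / 5
angle = 108
108 degrees


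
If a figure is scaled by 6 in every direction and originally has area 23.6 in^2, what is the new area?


Linear scale factor k = 6
Original area = 23.6 in^2
Rule: under a linear scaling by k, areas scale by k^2.
k^2 = 6^2 = 36
New area = 23.6 * 36
New area = 849.6
849.6 in^2


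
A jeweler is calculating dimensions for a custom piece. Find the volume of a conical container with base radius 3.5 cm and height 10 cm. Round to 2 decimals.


Shape: cone
Radius r = 3.5 cm, Height h = 10 cm
Formula: V = (1/3) * pi * r^2 * h
r^2 = 12.25
pi * r^2 * h = pi * 12.25 * 10 = 122.5 * pi
V = 122.5 * pi / 3
V = 128.28
128.28 cm^3


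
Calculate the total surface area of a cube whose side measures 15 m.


Shape: cube
Side s = 15 m
A cube has 6 square faces.
Formula: SA = 6 * s^2
s^2 = 225
SA = 6 * 225
SA = 1350
1350 m^2


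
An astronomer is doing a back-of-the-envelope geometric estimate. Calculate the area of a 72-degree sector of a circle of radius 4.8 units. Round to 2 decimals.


Shape: circular sector
Radius r = 4.8 units, Angle = 72 degrees
Formula: A = (angle/360) * pi * r^2
r^2 = 23.04
Fraction of circle = 72/360
A = (72/360) * pi * 23.04
A = 4.608 * pi
A = 14.48
14.48 units^2


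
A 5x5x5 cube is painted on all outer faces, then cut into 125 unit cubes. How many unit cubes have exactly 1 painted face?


Large cube: 5 x 5 x 5, cut into unit cubes.
n = 5, so n - 2 = 3
Cubes with 1 painted face lie in the interior of each face.
A cube has 6 faces; each contributes (n - 2)^2 = 9 such cubes.
Count = 6 * 9 = 54
54 unit cubes
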